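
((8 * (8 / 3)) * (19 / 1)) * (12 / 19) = 256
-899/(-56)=16.05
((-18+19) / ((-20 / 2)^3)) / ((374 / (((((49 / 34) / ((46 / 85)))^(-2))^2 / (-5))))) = 4477456 / 421100698046875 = 0.00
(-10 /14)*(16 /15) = -16 /21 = -0.76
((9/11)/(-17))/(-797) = 9/149039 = 0.00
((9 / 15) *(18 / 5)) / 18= 3 / 25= 0.12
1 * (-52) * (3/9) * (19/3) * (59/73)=-58292/657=-88.72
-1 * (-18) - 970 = -952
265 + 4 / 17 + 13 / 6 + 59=33293 / 102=326.40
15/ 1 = 15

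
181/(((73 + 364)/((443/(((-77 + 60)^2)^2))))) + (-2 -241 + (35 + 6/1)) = -7372652571/36498677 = -202.00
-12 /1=-12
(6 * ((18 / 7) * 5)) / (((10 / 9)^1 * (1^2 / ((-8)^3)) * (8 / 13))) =-404352 / 7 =-57764.57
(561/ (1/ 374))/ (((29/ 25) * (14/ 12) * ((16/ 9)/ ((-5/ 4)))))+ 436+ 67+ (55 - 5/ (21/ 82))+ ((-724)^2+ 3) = 4050663713/ 9744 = 415708.51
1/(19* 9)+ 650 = 111151/171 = 650.01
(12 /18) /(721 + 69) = 1 /1185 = 0.00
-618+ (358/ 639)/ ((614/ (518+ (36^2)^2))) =179509072/ 196173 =915.05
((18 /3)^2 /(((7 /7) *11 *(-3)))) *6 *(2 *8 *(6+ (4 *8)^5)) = -38654712576 /11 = -3514064779.64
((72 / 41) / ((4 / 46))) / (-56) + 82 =46861 / 574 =81.64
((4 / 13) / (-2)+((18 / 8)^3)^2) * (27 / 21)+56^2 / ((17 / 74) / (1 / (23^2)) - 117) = 107303738219 / 124866560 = 859.35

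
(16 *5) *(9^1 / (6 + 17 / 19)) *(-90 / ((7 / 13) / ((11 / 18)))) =-9781200 / 917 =-10666.52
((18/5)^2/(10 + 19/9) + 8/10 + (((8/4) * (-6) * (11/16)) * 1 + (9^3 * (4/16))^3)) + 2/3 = 3167159508407/523200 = 6053439.43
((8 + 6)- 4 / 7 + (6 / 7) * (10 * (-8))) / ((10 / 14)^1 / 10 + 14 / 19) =-14668 / 215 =-68.22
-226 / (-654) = 113 / 327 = 0.35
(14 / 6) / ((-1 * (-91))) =1 / 39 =0.03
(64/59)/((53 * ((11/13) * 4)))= 208/34397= 0.01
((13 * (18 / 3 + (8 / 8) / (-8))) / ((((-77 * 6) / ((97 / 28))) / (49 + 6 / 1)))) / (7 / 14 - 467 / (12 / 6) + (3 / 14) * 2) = 0.14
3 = 3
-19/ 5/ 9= -19/ 45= -0.42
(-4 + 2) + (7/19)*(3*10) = 172/19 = 9.05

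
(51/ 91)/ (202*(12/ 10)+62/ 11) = 2805/ 1241422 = 0.00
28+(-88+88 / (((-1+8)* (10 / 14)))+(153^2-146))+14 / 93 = 10797649 / 465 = 23220.75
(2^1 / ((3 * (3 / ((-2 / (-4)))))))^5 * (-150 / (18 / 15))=-125 / 59049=-0.00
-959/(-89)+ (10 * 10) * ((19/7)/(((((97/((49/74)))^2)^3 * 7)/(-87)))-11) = -1089.22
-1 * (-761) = 761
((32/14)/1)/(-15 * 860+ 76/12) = -48/270767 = -0.00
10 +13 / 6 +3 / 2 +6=19.67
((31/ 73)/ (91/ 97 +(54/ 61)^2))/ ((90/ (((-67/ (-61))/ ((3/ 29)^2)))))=10335561169/ 36747107190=0.28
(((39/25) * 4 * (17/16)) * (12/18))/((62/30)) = 663/310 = 2.14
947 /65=14.57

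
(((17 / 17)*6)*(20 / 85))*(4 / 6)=16 / 17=0.94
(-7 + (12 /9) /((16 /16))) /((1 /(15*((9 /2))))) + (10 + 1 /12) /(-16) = -73561 /192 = -383.13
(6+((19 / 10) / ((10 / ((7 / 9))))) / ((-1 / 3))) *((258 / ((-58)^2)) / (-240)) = -71681 / 40368000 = -0.00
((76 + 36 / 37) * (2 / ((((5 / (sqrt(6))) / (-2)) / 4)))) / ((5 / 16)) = -729088 * sqrt(6) / 925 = -1930.70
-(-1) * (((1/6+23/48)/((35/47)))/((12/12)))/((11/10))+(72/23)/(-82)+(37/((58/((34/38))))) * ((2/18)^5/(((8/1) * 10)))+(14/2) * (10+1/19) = 26882530217145019/377995427742240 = 71.12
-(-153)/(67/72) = 11016/67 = 164.42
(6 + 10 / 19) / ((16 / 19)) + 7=59 / 4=14.75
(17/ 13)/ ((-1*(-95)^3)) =17/ 11145875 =0.00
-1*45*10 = -450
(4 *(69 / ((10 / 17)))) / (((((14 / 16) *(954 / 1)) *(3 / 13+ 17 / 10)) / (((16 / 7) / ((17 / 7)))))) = 76544 / 279363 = 0.27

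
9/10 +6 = 69/10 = 6.90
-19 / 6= -3.17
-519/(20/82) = -21279/10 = -2127.90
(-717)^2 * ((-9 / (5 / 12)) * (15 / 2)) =-83282418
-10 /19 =-0.53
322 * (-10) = -3220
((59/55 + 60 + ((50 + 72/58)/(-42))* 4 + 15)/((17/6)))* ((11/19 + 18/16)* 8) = 176460104/515185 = 342.52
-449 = -449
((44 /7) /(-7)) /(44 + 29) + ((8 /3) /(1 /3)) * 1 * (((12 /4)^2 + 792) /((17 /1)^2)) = 22908700 /1033753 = 22.16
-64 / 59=-1.08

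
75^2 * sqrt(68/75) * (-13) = -9750 * sqrt(51) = -69628.93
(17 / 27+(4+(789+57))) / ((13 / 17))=390439 / 351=1112.36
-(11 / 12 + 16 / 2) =-107 / 12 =-8.92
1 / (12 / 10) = 5 / 6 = 0.83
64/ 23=2.78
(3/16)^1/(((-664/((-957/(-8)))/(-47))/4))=134937/21248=6.35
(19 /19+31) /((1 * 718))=0.04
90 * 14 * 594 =748440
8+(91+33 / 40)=3993 / 40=99.82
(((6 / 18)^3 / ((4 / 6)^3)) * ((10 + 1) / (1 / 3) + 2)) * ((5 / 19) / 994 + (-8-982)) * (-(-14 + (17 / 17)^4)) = -1215313775 / 21584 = -56306.23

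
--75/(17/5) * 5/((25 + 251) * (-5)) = -125/1564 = -0.08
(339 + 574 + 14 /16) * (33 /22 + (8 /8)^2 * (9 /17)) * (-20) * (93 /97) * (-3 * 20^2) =70372030500 /1649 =42675579.44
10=10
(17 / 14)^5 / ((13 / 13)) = 1419857 / 537824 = 2.64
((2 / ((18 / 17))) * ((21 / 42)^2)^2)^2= 289 / 20736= 0.01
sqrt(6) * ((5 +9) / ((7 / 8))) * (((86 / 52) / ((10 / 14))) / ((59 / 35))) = 53.83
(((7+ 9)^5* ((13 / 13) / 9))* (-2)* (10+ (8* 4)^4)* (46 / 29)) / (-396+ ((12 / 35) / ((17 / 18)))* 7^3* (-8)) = 2149565731962880 / 7721163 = 278399216.80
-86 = -86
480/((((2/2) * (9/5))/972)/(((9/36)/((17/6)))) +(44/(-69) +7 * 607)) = 8942400/79147381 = 0.11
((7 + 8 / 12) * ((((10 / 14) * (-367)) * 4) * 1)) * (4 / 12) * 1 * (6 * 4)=-1350560 / 21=-64312.38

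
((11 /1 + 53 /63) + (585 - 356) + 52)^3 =6279404972849 /250047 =25112898.67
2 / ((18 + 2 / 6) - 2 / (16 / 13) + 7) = 48 / 569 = 0.08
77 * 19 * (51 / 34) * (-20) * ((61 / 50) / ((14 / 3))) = -114741 / 10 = -11474.10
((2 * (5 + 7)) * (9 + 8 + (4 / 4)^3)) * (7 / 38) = 1512 / 19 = 79.58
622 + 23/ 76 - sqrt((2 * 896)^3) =47295/ 76 - 28672 * sqrt(7) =-75236.68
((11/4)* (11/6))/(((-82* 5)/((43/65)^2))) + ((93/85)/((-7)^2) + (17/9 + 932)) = 97026676900429/103893426000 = 933.91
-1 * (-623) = 623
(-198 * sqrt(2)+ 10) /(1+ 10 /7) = 70 /17 - 1386 * sqrt(2) /17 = -111.18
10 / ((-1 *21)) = -10 / 21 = -0.48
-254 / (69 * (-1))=254 / 69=3.68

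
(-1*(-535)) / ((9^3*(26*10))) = 107 / 37908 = 0.00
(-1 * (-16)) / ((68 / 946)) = 3784 / 17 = 222.59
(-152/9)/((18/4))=-304/81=-3.75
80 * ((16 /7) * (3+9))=15360 /7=2194.29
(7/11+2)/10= 29/110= 0.26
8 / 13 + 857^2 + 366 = 9552603 / 13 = 734815.62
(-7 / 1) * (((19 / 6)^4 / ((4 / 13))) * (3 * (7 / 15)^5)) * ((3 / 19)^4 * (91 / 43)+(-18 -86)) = 891337746006617 / 56424600000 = 15796.97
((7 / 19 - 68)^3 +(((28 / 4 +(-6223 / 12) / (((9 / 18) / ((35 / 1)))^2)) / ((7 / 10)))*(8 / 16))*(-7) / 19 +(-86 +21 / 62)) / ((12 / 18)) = 458338592443 / 850516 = 538894.73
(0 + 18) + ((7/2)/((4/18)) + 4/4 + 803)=3351/4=837.75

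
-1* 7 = -7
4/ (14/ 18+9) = 9/ 22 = 0.41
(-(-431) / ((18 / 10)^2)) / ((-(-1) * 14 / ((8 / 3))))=43100 / 1701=25.34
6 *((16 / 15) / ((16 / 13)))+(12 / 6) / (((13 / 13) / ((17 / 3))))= 248 / 15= 16.53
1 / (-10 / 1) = -1 / 10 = -0.10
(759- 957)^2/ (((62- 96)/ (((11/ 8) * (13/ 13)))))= -107811/ 68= -1585.46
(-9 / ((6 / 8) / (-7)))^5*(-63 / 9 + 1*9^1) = 8364238848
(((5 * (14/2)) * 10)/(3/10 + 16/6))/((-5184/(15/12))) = -4375/153792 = -0.03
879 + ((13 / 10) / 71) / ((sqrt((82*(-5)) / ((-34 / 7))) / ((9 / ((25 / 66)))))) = 3861*sqrt(24395) / 12735625 + 879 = 879.05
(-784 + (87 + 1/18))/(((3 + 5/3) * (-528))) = 12545/44352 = 0.28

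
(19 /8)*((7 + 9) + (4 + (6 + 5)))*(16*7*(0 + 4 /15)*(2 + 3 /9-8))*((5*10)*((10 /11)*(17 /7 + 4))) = -40052000 /11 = -3641090.91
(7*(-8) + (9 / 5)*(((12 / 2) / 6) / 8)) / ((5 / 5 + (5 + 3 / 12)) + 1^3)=-2231 / 290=-7.69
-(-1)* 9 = 9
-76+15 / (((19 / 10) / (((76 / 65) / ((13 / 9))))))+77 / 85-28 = -1389147 / 14365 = -96.70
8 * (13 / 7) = 104 / 7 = 14.86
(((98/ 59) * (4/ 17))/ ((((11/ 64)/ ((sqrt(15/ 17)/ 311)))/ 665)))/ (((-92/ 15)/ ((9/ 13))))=-563068800 * sqrt(255)/ 17441109829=-0.52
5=5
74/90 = 37/45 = 0.82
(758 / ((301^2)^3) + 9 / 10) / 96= 6693318372173789 / 713953959697728960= 0.01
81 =81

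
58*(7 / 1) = 406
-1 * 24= -24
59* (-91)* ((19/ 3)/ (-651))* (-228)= -1107548/ 93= -11909.12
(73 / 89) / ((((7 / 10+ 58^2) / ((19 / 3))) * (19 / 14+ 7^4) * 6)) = 97090 / 906451290351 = 0.00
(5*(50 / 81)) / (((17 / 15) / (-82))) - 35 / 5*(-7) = -80009 / 459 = -174.31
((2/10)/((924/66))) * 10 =0.14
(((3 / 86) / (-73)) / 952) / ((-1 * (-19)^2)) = 3 / 2157572816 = 0.00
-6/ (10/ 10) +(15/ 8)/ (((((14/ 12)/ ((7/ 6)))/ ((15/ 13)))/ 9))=1401/ 104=13.47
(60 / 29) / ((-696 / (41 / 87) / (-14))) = 1435 / 73167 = 0.02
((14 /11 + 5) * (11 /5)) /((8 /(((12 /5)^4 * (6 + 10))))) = 915.70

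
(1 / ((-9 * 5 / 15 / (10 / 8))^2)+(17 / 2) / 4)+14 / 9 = 185 / 48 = 3.85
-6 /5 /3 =-2 /5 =-0.40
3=3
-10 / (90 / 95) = -95 / 9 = -10.56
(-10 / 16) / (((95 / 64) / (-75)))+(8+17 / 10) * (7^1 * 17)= 225317 / 190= 1185.88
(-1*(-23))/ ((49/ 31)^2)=9.21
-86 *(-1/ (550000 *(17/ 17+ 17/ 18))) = 387/ 4812500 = 0.00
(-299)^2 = 89401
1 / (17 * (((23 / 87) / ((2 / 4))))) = 87 / 782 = 0.11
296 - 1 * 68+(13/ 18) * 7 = 4195/ 18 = 233.06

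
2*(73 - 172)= -198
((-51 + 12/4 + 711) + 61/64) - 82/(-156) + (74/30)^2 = 125529433/187200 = 670.56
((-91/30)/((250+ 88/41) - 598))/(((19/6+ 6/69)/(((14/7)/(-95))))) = -85813/1512119750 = -0.00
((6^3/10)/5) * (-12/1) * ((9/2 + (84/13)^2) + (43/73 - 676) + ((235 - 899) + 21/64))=82683039627/1233700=67020.38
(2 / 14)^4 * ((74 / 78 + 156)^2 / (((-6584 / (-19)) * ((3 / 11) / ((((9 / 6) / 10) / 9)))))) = 7830527969 / 4327964615520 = 0.00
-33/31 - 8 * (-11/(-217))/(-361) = -83303/78337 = -1.06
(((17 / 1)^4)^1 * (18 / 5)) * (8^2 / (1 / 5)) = 96216192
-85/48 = -1.77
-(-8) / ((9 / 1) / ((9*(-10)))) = -80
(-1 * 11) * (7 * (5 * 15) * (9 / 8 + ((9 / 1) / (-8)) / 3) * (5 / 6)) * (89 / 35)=-73425 / 8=-9178.12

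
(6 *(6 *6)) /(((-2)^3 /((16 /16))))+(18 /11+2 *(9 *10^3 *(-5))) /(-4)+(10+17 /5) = 22485.99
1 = 1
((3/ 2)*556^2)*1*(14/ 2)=3245928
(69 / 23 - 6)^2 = 9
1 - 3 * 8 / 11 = -13 / 11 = -1.18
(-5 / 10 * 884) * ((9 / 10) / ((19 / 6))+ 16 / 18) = -443326 / 855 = -518.51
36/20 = 9/5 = 1.80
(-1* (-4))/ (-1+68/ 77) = -308/ 9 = -34.22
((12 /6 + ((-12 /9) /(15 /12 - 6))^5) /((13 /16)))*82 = 202.02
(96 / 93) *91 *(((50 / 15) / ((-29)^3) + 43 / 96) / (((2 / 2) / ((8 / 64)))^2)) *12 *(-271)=-25854765027 / 12096944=-2137.30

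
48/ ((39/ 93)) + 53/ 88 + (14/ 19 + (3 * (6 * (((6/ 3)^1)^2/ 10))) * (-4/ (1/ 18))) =-43754497/ 108680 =-402.60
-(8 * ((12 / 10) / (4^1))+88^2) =-7746.40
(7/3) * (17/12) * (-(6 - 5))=-119/36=-3.31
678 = 678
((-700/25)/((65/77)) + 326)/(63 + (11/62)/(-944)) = 1114021952/239671445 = 4.65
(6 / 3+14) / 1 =16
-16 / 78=-8 / 39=-0.21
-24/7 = -3.43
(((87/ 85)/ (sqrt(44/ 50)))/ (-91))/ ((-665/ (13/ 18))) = 29 * sqrt(22)/ 10445820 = 0.00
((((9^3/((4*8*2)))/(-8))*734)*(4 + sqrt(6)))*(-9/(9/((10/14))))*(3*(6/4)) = 21665.24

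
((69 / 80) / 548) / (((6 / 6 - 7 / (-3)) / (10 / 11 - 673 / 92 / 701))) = 0.00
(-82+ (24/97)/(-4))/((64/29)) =-28855/776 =-37.18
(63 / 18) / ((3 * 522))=7 / 3132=0.00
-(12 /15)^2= -0.64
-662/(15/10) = -1324/3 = -441.33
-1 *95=-95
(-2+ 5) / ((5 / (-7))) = -21 / 5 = -4.20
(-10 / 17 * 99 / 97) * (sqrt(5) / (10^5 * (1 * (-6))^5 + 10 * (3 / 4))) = 132 * sqrt(5) / 170968318351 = 0.00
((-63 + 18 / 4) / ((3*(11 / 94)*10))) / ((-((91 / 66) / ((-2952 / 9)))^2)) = 3003530112 / 3185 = 943023.58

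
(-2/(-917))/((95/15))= 6/17423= 0.00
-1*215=-215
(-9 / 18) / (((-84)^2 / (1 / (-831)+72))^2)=-3579748561 / 68762108846592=-0.00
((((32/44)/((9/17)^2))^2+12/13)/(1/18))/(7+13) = 39508022/5733585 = 6.89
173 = 173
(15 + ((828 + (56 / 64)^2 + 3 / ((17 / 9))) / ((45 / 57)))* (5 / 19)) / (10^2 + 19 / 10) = 4761925 / 1663008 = 2.86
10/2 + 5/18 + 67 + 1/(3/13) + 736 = 14627/18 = 812.61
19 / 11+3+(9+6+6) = 283 / 11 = 25.73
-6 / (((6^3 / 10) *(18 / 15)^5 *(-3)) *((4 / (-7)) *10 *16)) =-21875 / 53747712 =-0.00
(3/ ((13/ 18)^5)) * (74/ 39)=139828032/ 4826809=28.97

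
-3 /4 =-0.75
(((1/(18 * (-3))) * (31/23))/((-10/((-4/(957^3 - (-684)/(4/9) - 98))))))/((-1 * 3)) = 31/8164308120210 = 0.00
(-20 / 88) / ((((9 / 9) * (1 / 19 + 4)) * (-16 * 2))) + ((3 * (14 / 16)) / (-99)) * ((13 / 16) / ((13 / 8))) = -1871 / 162624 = -0.01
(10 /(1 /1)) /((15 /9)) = 6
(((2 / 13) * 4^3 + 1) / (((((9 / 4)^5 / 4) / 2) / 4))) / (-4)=-385024 / 255879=-1.50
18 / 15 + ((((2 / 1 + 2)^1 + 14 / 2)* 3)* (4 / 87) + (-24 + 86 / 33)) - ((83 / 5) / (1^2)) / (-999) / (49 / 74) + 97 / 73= -2668470437 / 154043505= -17.32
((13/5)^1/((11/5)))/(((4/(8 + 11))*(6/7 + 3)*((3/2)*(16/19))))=32851/28512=1.15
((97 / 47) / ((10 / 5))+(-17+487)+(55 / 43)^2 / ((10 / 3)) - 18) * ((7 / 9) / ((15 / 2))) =12261662 / 260709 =47.03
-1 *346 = -346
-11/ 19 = -0.58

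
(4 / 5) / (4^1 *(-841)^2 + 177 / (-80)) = 64 / 226329743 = 0.00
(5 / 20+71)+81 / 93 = 8943 / 124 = 72.12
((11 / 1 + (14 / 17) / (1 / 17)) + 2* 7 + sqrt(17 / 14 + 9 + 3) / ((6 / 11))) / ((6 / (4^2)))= 22* sqrt(2590) / 63 + 104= 121.77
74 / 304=37 / 152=0.24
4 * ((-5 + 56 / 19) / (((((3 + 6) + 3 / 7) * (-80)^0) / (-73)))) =13286 / 209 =63.57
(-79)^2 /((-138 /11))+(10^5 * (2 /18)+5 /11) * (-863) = -9589778.63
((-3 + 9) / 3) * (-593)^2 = 703298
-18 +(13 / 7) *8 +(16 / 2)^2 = 426 / 7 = 60.86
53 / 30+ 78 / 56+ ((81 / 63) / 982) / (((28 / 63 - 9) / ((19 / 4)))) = 100316693 / 31757880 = 3.16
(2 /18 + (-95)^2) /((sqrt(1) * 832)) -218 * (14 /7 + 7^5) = -13719330715 /3744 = -3664351.15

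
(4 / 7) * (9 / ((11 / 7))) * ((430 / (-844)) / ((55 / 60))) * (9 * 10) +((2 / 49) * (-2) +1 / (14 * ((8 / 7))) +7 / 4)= -3242160833 / 20016304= -161.98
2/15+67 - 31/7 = 6584/105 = 62.70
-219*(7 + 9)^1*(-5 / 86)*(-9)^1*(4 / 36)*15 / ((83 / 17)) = -2233800 / 3569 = -625.89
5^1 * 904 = 4520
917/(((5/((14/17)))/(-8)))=-102704/85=-1208.28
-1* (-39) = 39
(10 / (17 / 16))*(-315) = -50400 / 17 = -2964.71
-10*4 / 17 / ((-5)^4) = -8 / 2125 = -0.00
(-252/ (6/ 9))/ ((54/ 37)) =-259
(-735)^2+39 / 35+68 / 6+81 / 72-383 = 453478681 / 840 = 539855.57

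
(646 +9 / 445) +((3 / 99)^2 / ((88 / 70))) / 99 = 1363709548211 / 2110939380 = 646.02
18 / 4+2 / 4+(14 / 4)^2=69 / 4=17.25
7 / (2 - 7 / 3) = -21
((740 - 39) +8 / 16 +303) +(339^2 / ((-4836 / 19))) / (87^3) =355427629643 / 353835612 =1004.50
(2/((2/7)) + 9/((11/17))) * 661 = 152030/11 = 13820.91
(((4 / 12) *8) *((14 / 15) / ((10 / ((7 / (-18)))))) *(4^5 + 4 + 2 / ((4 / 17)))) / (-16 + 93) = -9674 / 7425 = -1.30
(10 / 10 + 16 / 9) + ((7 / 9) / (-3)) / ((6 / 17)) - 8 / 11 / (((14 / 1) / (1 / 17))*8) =216599 / 106029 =2.04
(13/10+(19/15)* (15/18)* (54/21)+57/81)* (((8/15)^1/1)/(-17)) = -35668/240975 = -0.15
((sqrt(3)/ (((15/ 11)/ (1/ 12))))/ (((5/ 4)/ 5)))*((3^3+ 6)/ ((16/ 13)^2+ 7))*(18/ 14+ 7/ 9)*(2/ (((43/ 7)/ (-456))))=-161628896*sqrt(3)/ 556893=-502.70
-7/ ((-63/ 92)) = 92/ 9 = 10.22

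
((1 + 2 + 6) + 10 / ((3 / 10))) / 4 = 10.58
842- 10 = 832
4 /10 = 2 /5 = 0.40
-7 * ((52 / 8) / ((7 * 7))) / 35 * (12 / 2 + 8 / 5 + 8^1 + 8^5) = -1065467 / 1225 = -869.77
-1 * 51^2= -2601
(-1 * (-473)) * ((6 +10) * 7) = 52976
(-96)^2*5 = 46080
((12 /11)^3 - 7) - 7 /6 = -54851 /7986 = -6.87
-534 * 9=-4806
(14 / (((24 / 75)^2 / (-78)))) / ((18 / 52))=-739375 / 24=-30807.29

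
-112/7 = -16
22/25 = 0.88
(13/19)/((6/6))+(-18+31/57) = -956/57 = -16.77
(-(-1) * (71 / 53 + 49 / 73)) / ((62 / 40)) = 155600 / 119939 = 1.30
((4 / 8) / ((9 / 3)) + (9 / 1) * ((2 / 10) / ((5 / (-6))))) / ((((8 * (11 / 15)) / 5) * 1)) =-299 / 176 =-1.70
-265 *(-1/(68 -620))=-265/552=-0.48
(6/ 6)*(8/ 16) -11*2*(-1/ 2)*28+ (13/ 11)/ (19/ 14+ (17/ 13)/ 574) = 17260335/ 55792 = 309.37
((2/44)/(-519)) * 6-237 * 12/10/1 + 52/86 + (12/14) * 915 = 1433410409/2864015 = 500.49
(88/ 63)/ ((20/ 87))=6.08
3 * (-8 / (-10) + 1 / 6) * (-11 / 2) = -319 / 20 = -15.95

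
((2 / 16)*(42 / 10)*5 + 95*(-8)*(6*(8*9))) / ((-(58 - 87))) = -2626539 / 232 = -11321.29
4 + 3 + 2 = 9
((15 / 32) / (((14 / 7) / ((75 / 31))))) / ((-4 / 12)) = -3375 / 1984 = -1.70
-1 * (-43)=43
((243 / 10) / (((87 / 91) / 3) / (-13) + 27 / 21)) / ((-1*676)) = -1701 / 59680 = -0.03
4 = 4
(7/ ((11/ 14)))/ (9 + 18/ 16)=0.88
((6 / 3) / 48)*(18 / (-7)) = -3 / 28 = -0.11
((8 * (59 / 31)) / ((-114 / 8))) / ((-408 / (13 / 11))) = 3068 / 991287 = 0.00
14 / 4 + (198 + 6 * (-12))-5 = 249 / 2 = 124.50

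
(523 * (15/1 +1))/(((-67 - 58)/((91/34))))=-380744/2125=-179.17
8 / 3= 2.67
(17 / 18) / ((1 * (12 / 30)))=85 / 36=2.36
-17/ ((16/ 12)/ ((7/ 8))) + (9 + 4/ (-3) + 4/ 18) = -941/ 288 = -3.27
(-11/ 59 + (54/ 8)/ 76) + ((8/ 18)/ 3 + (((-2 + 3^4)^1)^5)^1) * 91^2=12339785216310573155/ 484272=25481104041345.72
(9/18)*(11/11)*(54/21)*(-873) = -7857/7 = -1122.43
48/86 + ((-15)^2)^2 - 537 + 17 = 2154539/43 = 50105.56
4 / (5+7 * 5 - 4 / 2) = 2 / 19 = 0.11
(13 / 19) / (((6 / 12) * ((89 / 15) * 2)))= 195 / 1691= 0.12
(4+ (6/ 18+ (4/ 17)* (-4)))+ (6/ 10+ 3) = 1783/ 255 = 6.99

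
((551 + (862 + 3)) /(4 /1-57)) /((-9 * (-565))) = -472 /89835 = -0.01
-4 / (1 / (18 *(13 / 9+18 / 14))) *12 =-2358.86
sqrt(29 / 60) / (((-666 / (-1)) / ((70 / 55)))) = 7*sqrt(435) / 109890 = 0.00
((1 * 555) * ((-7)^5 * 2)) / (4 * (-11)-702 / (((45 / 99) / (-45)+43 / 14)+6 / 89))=720006384111 / 10357600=69514.79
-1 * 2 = -2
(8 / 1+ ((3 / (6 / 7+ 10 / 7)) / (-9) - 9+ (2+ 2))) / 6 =137 / 288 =0.48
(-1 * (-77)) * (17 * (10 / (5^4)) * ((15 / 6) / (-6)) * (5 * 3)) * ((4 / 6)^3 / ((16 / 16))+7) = -257873 / 270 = -955.09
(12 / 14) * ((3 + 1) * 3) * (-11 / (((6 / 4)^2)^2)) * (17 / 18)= -11968 / 567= -21.11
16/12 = 4/3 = 1.33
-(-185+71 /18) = 181.06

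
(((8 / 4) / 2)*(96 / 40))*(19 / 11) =228 / 55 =4.15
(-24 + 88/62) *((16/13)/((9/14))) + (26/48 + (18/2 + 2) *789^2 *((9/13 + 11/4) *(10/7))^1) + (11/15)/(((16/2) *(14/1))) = 5261263083053/156240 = 33674238.88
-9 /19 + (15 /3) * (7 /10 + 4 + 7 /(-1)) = -11.97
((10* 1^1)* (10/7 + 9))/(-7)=-730/49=-14.90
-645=-645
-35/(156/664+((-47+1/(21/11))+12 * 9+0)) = -122010/215291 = -0.57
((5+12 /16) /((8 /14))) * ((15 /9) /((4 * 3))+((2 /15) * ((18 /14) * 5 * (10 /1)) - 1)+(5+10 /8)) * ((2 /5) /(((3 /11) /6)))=445027 /360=1236.19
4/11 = 0.36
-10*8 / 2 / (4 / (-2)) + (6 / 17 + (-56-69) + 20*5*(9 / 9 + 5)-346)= 2539 / 17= 149.35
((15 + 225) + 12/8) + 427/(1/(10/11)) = 13853/22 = 629.68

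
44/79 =0.56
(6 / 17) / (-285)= -2 / 1615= -0.00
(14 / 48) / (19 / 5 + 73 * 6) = 35 / 53016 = 0.00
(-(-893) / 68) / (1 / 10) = 4465 / 34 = 131.32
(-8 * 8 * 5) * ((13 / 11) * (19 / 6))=-39520 / 33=-1197.58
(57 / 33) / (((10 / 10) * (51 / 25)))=475 / 561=0.85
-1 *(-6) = 6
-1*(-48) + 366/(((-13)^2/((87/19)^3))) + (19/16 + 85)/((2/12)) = 7168708875/9273368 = 773.04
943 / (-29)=-943 / 29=-32.52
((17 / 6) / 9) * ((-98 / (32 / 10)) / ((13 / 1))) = -0.74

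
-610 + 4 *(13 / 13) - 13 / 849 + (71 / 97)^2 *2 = -4832436745 / 7988241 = -604.94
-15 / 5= -3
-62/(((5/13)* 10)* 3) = -403/75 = -5.37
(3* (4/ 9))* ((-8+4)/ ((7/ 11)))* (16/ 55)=-256/ 105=-2.44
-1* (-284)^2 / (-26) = 40328 / 13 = 3102.15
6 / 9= 2 / 3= 0.67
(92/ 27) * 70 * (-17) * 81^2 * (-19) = 505469160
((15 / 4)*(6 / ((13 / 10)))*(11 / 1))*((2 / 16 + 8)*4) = 12375 / 2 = 6187.50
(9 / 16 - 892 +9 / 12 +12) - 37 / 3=-42769 / 48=-891.02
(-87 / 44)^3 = -658503 / 85184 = -7.73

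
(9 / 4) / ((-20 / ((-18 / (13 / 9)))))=729 / 520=1.40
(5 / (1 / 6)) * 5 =150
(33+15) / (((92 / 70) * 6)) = 140 / 23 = 6.09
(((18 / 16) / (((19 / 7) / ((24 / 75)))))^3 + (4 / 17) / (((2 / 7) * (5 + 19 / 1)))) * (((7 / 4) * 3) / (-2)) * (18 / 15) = -16825466973 / 145753750000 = -0.12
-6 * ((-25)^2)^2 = -2343750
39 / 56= 0.70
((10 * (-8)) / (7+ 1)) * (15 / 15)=-10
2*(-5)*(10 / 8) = -25 / 2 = -12.50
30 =30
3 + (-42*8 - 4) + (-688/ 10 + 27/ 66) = -44593/ 110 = -405.39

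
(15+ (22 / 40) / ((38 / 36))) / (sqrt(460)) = 2949 * sqrt(115) / 43700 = 0.72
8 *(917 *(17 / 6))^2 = 486033842 / 9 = 54003760.22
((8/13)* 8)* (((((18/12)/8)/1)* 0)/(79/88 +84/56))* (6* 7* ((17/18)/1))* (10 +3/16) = 0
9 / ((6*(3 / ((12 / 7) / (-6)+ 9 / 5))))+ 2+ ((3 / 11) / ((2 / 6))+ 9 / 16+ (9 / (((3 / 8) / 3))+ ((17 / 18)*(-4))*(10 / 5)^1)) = 3802201 / 55440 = 68.58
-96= -96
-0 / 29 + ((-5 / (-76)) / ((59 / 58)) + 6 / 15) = 5209 / 11210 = 0.46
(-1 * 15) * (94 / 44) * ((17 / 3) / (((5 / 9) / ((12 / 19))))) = -43146 / 209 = -206.44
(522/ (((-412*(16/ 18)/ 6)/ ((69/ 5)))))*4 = -486243/ 1030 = -472.08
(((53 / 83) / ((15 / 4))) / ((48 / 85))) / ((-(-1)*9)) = 901 / 26892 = 0.03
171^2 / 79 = 29241 / 79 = 370.14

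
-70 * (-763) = 53410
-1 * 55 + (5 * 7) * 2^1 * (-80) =-5655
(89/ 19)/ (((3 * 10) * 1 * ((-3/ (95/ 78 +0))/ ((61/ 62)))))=-5429/ 87048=-0.06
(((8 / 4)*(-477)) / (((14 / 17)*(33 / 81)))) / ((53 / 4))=-16524 / 77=-214.60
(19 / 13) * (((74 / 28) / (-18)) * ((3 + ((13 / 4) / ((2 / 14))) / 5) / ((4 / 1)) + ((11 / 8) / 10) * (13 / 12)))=-274873 / 628992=-0.44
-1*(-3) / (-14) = -0.21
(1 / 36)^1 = 1 / 36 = 0.03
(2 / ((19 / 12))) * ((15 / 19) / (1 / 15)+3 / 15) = 27456 / 1805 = 15.21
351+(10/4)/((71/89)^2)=3578387/10082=354.93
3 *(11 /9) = 11 /3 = 3.67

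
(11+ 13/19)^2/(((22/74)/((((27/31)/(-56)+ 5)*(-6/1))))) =-11834111043/861707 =-13733.34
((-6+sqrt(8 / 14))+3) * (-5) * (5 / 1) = 75 -50 * sqrt(7) / 7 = 56.10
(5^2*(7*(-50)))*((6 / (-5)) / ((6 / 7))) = 12250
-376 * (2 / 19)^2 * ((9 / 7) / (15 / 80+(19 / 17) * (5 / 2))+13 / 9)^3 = -1323710724307303648 / 48149459119589877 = -27.49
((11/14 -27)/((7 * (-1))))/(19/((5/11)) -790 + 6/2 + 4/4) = -1835/364658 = -0.01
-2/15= -0.13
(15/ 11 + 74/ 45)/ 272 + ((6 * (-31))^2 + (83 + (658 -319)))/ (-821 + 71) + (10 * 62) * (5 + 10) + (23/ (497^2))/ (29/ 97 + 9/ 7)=295650577430676023/ 31950755298000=9253.32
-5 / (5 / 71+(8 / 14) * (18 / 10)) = -12425 / 2731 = -4.55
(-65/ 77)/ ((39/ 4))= -20/ 231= -0.09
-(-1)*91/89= 91/89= 1.02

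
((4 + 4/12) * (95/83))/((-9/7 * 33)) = -8645/73953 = -0.12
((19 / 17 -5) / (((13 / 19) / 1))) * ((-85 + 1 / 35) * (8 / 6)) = 642.86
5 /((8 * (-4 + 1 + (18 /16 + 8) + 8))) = 5 /113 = 0.04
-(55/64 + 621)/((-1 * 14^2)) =39799/12544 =3.17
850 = 850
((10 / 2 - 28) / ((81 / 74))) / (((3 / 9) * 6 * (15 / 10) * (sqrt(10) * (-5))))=851 * sqrt(10) / 6075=0.44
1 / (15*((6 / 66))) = 11 / 15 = 0.73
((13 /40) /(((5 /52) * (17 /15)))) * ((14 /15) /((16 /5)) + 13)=53911 /1360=39.64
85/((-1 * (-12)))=85/12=7.08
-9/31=-0.29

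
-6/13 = -0.46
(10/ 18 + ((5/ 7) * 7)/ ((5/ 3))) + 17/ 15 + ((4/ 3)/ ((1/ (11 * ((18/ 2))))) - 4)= 5971/ 45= 132.69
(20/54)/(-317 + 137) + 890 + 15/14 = 891.07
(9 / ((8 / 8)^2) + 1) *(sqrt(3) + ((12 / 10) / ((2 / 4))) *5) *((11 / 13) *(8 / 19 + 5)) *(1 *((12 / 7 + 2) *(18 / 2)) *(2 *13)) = 5302440 *sqrt(3) / 133 + 63629280 / 133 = 547468.99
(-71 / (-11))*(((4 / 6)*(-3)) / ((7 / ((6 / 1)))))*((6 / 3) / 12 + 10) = -8662 / 77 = -112.49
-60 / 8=-7.50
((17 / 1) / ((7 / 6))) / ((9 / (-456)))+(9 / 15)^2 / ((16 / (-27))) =-2068901 / 2800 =-738.89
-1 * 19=-19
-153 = -153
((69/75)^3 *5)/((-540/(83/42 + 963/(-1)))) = 491096621/70875000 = 6.93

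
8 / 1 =8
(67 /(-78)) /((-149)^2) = -67 /1731678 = -0.00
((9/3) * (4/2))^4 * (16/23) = 20736/23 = 901.57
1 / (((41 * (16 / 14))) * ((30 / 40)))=7 / 246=0.03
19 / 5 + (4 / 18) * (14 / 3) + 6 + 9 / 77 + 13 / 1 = 249001 / 10395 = 23.95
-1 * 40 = -40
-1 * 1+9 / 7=2 / 7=0.29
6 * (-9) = -54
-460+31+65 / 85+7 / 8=-427.36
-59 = -59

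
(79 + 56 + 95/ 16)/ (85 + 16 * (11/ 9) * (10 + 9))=20295/ 65744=0.31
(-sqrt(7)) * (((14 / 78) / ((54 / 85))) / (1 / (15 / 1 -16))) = 595 * sqrt(7) / 2106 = 0.75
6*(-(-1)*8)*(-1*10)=-480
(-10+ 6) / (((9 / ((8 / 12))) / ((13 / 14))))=-52 / 189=-0.28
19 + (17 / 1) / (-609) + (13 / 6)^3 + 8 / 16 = 1299803 / 43848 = 29.64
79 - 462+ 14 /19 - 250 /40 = -29527 /76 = -388.51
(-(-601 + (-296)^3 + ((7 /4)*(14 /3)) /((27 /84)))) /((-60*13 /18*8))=-700242613 /9360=-74812.24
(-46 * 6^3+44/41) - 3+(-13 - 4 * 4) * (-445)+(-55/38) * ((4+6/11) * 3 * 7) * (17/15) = 2189375/779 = 2810.49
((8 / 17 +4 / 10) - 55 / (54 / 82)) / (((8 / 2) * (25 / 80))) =-758708 / 11475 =-66.12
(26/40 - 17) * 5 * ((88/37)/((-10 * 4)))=3597/740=4.86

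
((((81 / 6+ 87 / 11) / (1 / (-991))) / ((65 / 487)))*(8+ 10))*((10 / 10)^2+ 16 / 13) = -59328590427 / 9295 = -6382849.97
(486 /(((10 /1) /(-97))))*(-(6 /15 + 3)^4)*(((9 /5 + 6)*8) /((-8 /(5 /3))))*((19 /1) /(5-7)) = 486262352277 /6250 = 77801976.36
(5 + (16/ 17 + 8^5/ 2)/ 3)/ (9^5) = 0.09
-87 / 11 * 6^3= -18792 / 11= -1708.36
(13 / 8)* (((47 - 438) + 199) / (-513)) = 104 / 171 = 0.61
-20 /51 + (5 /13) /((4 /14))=1265 /1326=0.95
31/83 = 0.37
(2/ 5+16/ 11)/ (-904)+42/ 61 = 1041009/ 1516460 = 0.69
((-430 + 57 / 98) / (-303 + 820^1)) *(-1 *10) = 210415 / 25333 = 8.31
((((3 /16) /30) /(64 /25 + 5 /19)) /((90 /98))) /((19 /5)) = 245 /386208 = 0.00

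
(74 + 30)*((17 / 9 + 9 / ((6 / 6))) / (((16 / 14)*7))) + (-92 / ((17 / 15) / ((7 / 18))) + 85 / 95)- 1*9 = 296170 / 2907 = 101.88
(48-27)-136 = -115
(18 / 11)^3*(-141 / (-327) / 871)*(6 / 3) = 548208 / 126363809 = 0.00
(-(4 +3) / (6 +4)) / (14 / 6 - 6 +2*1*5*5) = -21 / 1390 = -0.02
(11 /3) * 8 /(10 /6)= 88 /5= 17.60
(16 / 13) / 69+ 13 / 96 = 4399 / 28704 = 0.15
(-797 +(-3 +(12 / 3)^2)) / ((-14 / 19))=1064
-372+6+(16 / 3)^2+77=-2345 / 9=-260.56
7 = 7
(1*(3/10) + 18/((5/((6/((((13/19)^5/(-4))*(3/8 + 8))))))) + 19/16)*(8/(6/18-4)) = 80374830729/547285882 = 146.86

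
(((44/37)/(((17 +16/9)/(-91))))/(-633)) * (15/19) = 13860/1928329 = 0.01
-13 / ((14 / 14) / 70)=-910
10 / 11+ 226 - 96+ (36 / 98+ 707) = 451831 / 539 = 838.28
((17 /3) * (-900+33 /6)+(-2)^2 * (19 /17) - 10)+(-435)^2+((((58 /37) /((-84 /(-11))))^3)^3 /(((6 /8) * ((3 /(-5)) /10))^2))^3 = 936946239972608267932504624939053719788910197437722639760565496339139980212157978227461208415 /5087933736963852131088916859290777618260449061988919420137430581237028780191820047790592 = 184150.64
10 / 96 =5 / 48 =0.10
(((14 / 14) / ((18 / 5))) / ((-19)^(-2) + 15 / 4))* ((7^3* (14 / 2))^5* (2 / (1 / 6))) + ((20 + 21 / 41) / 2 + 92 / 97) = 9164601387734614008815857 / 129308178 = 70874105021684042.36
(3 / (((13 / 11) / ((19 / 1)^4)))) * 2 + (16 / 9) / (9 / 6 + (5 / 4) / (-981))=50583665554 / 76453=661630.88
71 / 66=1.08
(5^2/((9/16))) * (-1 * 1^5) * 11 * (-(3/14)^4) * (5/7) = 12375/16807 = 0.74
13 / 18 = 0.72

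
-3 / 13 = -0.23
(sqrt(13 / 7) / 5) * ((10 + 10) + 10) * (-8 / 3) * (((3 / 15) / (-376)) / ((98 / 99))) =99 * sqrt(91) / 80605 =0.01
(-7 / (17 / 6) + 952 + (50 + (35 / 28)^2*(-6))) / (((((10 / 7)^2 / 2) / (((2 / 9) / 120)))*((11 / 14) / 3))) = 15396241 / 2244000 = 6.86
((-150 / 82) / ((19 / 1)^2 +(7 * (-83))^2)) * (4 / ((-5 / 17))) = 510 / 6927401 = 0.00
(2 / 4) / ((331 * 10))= 1 / 6620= 0.00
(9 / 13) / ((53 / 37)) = 333 / 689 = 0.48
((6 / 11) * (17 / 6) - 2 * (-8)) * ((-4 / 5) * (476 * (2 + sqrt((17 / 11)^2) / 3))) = -30500176 / 1815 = -16804.50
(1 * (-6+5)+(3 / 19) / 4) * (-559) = 536.93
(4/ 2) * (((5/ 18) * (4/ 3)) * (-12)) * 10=-800/ 9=-88.89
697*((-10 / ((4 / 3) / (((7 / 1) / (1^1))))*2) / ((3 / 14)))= -341530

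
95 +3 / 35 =3328 / 35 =95.09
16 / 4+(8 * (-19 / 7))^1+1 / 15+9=-908 / 105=-8.65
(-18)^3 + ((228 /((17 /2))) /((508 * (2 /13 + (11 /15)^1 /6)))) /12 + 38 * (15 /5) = -209867169 /36703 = -5717.98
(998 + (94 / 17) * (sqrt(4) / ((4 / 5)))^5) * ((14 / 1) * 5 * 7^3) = 5022063655 / 136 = 36926938.64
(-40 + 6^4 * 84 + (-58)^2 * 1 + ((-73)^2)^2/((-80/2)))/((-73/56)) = 167375047/365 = 458561.77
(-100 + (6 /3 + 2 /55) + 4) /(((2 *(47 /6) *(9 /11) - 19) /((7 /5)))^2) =-10241 /2125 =-4.82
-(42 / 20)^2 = -4.41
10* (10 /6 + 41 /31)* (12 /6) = 5560 /93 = 59.78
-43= -43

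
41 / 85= 0.48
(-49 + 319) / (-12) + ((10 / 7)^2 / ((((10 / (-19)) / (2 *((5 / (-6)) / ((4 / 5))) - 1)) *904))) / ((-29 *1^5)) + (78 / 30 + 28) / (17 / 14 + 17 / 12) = -5445580051 / 500987760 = -10.87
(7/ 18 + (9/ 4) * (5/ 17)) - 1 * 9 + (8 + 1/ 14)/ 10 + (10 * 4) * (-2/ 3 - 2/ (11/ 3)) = -6553423/ 117810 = -55.63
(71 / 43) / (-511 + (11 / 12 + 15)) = -852 / 255463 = -0.00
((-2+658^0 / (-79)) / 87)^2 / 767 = 2809 / 4025738327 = 0.00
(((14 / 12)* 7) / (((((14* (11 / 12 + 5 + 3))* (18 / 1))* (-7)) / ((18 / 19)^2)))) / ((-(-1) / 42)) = -756 / 38627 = -0.02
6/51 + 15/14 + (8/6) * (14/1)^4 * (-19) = -694867759/714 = -973204.14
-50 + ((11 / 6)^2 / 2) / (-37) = -133321 / 2664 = -50.05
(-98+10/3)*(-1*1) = 284/3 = 94.67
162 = 162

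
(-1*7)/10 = -7/10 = -0.70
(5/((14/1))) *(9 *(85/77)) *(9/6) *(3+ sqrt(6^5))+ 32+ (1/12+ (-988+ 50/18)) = -9092441/9702+ 103275 *sqrt(6)/539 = -467.84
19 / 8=2.38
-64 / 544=-2 / 17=-0.12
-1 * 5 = -5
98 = 98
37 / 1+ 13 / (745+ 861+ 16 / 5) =297767 / 8046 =37.01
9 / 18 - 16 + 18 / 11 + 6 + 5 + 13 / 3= 97 / 66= 1.47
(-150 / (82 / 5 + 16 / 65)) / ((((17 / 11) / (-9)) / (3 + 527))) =255791250 / 9197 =27812.47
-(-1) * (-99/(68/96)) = -2376/17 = -139.76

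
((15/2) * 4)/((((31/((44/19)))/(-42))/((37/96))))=-36.28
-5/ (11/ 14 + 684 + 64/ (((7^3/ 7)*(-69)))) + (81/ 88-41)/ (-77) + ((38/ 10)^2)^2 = 4098956072352103/ 19609714355000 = 209.03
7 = 7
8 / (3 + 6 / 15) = 40 / 17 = 2.35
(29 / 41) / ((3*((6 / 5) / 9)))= 145 / 82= 1.77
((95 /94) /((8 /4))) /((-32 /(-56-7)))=5985 /6016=0.99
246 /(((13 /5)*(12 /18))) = 141.92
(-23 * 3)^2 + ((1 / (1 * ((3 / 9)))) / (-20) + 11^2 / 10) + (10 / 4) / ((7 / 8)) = 668613 / 140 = 4775.81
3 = 3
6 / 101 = 0.06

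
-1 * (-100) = 100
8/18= 4/9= 0.44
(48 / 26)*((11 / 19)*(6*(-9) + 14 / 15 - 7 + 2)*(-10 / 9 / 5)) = 11792 / 855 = 13.79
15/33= 5/11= 0.45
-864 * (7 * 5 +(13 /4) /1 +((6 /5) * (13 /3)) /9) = -167736 /5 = -33547.20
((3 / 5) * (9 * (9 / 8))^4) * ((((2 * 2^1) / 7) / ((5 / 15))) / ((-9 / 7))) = -43046721 / 5120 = -8407.56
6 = 6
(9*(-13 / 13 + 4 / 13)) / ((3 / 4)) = -8.31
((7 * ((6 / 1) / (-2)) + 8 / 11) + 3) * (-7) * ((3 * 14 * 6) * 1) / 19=17640 / 11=1603.64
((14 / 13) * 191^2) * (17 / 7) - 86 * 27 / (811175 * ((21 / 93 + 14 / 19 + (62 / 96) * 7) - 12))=185366969424866842 / 1942808739625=95411.85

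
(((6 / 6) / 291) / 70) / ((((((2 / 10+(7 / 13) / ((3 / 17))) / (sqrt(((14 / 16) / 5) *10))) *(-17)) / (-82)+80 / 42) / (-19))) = -134942275 / 255847273041+54574403 *sqrt(7) / 1023389092164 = -0.00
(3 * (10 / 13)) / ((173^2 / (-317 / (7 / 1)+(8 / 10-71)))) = -24252 / 2723539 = -0.01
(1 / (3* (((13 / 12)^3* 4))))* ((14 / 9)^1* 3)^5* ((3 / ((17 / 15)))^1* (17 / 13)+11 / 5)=3166707712 / 3855735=821.30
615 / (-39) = -205 / 13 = -15.77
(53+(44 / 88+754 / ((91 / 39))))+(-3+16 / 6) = 15805 / 42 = 376.31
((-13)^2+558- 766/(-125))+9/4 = 367689/500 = 735.38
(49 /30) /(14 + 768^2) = 49 /17695140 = 0.00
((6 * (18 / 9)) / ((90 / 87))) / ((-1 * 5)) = -58 / 25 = -2.32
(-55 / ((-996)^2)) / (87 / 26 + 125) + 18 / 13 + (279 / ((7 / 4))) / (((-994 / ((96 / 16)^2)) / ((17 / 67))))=-5682981662509 / 70641371566584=-0.08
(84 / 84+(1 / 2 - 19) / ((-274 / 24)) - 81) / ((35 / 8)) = -12272 / 685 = -17.92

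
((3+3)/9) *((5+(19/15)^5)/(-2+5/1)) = 12545948/6834375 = 1.84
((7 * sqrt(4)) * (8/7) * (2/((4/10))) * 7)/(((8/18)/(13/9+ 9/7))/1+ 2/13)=313040/177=1768.59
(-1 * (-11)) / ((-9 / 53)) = -583 / 9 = -64.78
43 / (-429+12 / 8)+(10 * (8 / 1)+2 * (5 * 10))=153814 / 855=179.90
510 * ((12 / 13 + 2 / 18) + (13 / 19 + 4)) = 2161040 / 741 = 2916.38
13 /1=13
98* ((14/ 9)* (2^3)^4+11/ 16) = 44962547/ 72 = 624479.82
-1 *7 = -7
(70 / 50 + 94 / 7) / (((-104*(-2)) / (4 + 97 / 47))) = 29583 / 68432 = 0.43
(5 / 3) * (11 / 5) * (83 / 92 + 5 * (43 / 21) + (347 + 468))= 17557133 / 5796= 3029.18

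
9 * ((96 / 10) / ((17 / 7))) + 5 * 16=9824 / 85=115.58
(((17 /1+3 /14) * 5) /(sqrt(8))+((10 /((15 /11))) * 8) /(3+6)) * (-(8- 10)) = 73.90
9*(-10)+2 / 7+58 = -222 / 7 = -31.71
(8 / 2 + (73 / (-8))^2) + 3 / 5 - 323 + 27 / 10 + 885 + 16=213941 / 320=668.57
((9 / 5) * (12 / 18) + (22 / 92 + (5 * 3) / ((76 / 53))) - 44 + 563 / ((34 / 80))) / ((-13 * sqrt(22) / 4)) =-14773487 * sqrt(22) / 817190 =-84.80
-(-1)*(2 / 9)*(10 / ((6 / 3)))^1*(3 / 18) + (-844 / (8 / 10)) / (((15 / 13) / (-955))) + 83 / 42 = 330066007 / 378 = 873190.49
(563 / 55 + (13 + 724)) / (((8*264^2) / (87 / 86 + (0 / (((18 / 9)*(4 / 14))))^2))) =595921 / 439549440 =0.00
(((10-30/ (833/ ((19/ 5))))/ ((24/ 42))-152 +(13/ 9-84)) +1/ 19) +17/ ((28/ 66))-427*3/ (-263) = -172.30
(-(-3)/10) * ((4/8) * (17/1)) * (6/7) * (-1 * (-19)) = 2907/70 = 41.53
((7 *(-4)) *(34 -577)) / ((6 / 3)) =7602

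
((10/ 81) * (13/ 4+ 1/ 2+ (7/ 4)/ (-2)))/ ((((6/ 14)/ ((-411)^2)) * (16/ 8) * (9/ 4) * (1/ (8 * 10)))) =2487085.60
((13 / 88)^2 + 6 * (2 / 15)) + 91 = 3555341 / 38720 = 91.82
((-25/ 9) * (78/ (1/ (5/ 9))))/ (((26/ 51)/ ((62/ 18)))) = -813.27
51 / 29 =1.76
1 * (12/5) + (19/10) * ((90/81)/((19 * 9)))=2.41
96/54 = 16/9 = 1.78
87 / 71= 1.23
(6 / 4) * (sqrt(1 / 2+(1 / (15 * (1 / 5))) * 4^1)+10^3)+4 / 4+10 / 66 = sqrt(66) / 4+49538 / 33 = 1503.18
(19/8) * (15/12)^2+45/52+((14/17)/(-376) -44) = -52418111/1329536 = -39.43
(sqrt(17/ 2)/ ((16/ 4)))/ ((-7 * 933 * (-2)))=sqrt(34)/ 104496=0.00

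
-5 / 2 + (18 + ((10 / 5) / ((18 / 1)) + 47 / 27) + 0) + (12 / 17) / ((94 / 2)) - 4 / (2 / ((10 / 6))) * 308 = -1009.30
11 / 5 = 2.20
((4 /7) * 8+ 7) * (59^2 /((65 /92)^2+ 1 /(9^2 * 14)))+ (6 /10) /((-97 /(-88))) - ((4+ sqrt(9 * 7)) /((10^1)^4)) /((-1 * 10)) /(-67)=80552.00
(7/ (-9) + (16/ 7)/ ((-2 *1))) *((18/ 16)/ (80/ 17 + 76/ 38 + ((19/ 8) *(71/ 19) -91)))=2057/ 71799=0.03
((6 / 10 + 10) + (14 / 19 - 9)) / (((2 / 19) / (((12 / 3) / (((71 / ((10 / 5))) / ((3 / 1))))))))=2664 / 355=7.50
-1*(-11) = 11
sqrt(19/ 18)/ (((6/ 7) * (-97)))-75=-75-7 * sqrt(38)/ 3492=-75.01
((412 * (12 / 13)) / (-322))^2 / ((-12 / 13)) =-509232 / 336973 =-1.51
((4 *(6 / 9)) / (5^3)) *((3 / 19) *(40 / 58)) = 32 / 13775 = 0.00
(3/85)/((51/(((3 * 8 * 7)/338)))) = 84/244205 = 0.00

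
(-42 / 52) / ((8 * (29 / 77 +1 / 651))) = -150381 / 563264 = -0.27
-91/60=-1.52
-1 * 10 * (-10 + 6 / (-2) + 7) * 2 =120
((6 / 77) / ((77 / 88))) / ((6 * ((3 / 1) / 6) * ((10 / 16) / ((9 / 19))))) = 1152 / 51205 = 0.02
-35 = -35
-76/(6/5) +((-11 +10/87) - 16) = -7849/87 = -90.22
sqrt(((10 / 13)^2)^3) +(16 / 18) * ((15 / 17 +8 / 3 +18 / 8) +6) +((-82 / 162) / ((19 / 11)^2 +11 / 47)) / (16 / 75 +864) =4362583944719023 / 398664290894688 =10.94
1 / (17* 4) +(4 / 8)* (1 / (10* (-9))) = 7 / 765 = 0.01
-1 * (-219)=219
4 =4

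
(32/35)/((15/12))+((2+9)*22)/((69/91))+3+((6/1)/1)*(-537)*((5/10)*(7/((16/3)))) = -346126813/193200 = -1791.55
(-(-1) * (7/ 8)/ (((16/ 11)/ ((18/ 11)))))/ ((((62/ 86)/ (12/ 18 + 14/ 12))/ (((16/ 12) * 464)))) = 1548.69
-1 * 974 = -974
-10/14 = -5/7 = -0.71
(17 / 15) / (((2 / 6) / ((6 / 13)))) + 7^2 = 3287 / 65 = 50.57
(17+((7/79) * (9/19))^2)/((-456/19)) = -19152493/27036012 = -0.71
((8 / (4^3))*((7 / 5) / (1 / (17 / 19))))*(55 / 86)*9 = 11781 / 13072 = 0.90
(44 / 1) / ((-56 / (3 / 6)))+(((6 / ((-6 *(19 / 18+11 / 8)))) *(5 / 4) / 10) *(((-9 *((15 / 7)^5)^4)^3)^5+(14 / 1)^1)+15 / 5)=498101510870323997994927979152283553849033538282773646058014315786065149521946623634987427231787636643531936983430791764065221872626924018014440869012176819810230921398911553265465280646627870897771652870079348935856247882297996160797325479830458994350440662486908568818914199956751235628653316889174196786356320052152001023012800418146486957263117902220151203053343821 / 23686999140524372865581818533952464134806476622514510418317808120956550172008839286407632923710698525076146497191789933039768222449002130550163704721006206067091966618019596862009583349501018408523652231827701443380923968536680209616797822488701108926000700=21028476757030744561382340000000000000000000000000000000000000000000000000000000000000000000000000000000000000000.00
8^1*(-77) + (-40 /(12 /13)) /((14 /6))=-4442 /7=-634.57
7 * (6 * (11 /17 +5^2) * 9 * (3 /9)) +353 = 60937 /17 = 3584.53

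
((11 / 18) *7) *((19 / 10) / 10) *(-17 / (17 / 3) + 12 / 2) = 2.44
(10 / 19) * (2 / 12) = 5 / 57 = 0.09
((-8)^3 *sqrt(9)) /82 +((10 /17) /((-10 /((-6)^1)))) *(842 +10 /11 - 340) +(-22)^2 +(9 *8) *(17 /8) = 6101135 /7667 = 795.77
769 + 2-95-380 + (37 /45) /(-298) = 3969323 /13410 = 296.00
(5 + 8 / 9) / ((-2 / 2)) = -53 / 9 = -5.89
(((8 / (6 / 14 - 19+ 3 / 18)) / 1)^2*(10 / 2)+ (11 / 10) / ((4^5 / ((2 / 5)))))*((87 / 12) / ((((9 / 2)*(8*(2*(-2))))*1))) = -419260563751 / 8810923622400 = -0.05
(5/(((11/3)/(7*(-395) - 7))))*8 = -30240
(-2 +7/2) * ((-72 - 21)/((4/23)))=-6417/8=-802.12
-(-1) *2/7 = 2/7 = 0.29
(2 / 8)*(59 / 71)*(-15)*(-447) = 395595 / 284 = 1392.94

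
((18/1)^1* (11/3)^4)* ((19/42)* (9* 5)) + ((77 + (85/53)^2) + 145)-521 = 3889538069/58989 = 65936.67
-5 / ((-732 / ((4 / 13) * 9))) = 15 / 793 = 0.02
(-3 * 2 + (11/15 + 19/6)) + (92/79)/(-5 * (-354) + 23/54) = -158555697/75526370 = -2.10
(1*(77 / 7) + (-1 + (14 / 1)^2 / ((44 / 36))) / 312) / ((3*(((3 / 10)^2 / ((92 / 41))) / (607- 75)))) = 24169159000 / 474903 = 50892.83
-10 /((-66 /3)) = 5 /11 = 0.45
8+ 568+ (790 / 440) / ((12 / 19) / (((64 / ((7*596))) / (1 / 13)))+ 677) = 4257843193 / 7392055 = 576.00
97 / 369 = 0.26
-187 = -187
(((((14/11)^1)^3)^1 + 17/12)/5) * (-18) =-33333/2662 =-12.52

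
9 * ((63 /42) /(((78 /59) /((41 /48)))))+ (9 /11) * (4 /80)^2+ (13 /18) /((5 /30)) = 8962829 /686400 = 13.06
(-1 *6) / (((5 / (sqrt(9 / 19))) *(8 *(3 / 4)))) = -3 *sqrt(19) / 95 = -0.14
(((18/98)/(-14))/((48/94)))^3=-2803221/165288374272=-0.00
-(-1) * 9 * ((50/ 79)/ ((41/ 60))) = 27000/ 3239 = 8.34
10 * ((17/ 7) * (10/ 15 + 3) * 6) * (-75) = -280500/ 7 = -40071.43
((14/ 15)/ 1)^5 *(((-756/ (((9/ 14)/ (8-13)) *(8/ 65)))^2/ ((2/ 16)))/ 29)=1745858453248/ 3915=445940856.51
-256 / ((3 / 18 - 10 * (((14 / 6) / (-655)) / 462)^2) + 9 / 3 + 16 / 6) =-107644775040 / 2452843181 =-43.89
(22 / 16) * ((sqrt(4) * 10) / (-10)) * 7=-77 / 4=-19.25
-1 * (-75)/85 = 15/17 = 0.88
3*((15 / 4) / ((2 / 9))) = 50.62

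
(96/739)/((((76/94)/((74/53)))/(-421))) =-70283424/744173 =-94.45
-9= -9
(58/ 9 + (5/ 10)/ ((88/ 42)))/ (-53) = -5293/ 41976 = -0.13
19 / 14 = 1.36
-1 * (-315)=315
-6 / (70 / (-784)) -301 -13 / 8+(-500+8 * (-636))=-232937 / 40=-5823.42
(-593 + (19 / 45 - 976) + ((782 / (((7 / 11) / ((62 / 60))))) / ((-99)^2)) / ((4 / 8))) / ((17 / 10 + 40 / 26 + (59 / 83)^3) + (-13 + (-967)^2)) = -2181267543544024 / 1300538488949634627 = -0.00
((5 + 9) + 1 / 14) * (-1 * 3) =-591 / 14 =-42.21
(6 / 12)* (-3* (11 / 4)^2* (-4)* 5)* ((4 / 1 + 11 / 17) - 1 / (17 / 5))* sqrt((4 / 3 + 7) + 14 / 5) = 4477* sqrt(2505) / 68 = 3295.20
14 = 14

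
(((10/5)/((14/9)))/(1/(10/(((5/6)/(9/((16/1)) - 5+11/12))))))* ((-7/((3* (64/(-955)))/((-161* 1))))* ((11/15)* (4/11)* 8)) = 5196919/8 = 649614.88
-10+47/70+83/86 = -12587/1505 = -8.36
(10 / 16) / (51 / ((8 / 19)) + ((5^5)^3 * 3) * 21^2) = 0.00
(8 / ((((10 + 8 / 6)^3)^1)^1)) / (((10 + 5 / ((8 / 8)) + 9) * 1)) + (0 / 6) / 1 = 9 / 39304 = 0.00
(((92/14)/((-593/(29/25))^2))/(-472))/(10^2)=-19343/36307759250000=-0.00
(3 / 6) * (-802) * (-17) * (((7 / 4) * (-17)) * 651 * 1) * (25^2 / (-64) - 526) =18108232565997 / 256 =70735283460.93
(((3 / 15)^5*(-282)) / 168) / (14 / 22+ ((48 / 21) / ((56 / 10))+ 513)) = -3619 / 3463375000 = -0.00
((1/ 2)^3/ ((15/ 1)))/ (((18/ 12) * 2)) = 1/ 360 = 0.00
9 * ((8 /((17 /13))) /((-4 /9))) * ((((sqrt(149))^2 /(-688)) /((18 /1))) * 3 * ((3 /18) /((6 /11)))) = 63921 /46784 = 1.37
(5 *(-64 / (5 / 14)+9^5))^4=7506720722816305107601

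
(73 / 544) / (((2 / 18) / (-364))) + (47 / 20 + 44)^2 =1708.71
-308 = -308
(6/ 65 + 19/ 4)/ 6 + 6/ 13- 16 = -22981/ 1560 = -14.73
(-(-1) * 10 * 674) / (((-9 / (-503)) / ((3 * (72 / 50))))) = 8136528 / 5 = 1627305.60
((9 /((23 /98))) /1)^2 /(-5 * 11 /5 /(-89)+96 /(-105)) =-807744420 /434309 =-1859.84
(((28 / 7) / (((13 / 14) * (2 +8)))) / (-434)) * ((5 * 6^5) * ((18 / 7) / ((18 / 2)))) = -31104 / 2821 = -11.03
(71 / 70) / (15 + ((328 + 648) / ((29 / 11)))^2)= 59711 / 8069201770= 0.00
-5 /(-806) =5 /806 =0.01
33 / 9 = 11 / 3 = 3.67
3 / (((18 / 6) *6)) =1 / 6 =0.17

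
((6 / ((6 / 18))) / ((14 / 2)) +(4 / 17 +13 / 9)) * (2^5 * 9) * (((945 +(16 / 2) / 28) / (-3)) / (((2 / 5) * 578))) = -1205088040 / 722211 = -1668.61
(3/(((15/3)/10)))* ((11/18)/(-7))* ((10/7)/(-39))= 110/5733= 0.02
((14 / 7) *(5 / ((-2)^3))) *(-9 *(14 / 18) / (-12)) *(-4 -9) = 455 / 48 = 9.48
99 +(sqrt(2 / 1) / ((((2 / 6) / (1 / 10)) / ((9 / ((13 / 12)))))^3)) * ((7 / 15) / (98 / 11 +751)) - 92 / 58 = 109122552 * sqrt(2) / 11477951875 +2825 / 29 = 97.43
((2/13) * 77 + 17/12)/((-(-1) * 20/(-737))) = -1524853/3120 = -488.73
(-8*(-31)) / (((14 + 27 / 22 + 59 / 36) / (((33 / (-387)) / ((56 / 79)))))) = -3555948 / 2010379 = -1.77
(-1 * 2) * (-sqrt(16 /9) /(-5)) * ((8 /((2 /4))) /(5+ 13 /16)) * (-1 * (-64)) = -131072 /1395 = -93.96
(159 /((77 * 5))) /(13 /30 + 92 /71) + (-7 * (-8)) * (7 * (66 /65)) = 7341469062 /18433415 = 398.27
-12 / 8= -3 / 2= -1.50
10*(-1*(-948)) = 9480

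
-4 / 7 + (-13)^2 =1179 / 7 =168.43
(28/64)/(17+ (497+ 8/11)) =77/90592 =0.00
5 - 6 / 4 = 7 / 2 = 3.50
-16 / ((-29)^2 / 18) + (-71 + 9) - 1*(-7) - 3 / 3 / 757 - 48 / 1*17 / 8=-100170866 / 636637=-157.34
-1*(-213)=213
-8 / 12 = -2 / 3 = -0.67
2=2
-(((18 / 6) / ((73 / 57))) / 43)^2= -0.00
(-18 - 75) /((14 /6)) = -279 /7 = -39.86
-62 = -62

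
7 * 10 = 70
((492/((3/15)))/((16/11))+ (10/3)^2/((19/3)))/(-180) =-77201/8208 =-9.41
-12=-12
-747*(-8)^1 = 5976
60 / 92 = 15 / 23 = 0.65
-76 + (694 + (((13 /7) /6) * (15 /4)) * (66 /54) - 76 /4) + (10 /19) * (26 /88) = 63262079 /105336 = 600.57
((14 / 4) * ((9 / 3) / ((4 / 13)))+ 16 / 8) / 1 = 289 / 8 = 36.12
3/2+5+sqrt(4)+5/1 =27/2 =13.50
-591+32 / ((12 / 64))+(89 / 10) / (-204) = -857569 / 2040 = -420.38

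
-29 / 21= -1.38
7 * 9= 63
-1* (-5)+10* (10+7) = 175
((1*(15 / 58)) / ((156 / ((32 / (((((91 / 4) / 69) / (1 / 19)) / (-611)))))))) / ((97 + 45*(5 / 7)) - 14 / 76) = -518880 / 12932231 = -0.04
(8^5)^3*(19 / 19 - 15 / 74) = 1037938976620544 / 37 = 28052404773528.22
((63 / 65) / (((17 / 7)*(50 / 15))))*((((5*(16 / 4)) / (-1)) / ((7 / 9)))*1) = -3402 / 1105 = -3.08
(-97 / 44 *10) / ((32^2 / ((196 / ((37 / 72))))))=-213885 / 26048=-8.21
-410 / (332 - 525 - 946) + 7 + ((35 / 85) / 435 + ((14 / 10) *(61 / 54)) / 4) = 55338713 / 7134696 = 7.76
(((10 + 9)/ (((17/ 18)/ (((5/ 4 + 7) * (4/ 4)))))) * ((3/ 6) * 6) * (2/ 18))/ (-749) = -1881/ 25466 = -0.07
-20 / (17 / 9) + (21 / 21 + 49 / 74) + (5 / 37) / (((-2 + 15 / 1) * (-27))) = -3941549 / 441558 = -8.93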